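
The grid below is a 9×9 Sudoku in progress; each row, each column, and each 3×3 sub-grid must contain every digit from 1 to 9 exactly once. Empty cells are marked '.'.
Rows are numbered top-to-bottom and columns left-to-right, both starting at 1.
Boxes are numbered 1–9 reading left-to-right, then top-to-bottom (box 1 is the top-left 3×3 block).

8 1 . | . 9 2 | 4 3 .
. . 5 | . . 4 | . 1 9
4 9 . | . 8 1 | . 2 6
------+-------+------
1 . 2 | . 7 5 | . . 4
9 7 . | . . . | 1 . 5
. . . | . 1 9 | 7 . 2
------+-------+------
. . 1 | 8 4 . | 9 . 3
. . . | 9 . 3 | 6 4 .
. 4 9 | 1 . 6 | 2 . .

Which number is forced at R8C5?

2

Cell R8C5 itself could take any of {2, 5} by direct elimination.
Consider where 2 can go in box 8.
R7C6 is out (column 6 already has a 2).
R9C5 is out (row 9 already has a 2).
So the only cell in box 8 that can hold 2 is R8C5.
Therefore R8C5 = 2.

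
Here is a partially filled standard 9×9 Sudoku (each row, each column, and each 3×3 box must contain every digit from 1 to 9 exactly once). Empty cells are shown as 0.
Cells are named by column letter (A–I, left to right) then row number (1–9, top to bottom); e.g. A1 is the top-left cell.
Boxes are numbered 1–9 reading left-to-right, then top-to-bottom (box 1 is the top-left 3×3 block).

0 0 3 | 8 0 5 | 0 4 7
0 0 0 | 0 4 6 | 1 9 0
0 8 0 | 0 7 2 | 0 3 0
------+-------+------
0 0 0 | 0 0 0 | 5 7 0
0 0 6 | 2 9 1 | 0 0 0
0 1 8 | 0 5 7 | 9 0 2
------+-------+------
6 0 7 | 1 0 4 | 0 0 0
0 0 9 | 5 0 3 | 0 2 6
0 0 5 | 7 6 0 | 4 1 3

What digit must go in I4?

1

Cell I4 itself could take any of {1, 4, 8} by direct elimination.
Consider where 1 can go in box 6.
G5 is out (row 5 already has a 1).
H5 is out (row 5 already has a 1).
I5 is out (row 5 already has a 1).
H6 is out (row 6 already has a 1).
So the only cell in box 6 that can hold 1 is I4.
Therefore I4 = 1.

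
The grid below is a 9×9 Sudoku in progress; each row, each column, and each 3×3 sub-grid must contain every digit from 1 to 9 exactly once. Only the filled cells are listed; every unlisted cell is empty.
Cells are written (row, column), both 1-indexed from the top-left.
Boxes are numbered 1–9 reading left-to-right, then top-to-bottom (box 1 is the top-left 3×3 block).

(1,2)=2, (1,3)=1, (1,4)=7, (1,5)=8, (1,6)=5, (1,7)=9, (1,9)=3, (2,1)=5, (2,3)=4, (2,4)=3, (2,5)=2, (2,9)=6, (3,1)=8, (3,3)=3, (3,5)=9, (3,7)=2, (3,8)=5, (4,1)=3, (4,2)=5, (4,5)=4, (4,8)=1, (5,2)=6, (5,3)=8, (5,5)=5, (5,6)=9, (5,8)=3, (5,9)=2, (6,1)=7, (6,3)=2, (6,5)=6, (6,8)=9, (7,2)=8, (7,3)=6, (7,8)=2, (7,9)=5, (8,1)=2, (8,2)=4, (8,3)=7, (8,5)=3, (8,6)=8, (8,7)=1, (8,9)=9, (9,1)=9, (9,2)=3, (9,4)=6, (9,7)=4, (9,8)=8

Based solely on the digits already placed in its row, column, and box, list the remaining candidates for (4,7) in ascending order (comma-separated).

Row 4 already contains {1, 3, 4, 5}.
Column 7 already contains {1, 2, 4, 9}.
Its 3×3 block (box 6) already contains {1, 2, 3, 9}.
Removing those from 1–9 leaves {6, 7, 8} as the candidates for (4,7).

6,7,8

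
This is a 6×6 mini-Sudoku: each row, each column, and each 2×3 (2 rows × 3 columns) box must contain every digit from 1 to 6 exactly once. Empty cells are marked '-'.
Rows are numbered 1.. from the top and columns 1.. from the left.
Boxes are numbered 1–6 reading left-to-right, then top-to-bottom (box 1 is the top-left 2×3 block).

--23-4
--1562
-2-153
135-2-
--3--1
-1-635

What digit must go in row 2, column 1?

Cell row 2, column 1 itself could take any of {3, 4} by direct elimination.
Consider where 3 can go in row 2.
row 2, column 2 is out (column 2 already has a 3).
So the only cell in row 2 that can hold 3 is row 2, column 1.
Therefore row 2, column 1 = 3.

3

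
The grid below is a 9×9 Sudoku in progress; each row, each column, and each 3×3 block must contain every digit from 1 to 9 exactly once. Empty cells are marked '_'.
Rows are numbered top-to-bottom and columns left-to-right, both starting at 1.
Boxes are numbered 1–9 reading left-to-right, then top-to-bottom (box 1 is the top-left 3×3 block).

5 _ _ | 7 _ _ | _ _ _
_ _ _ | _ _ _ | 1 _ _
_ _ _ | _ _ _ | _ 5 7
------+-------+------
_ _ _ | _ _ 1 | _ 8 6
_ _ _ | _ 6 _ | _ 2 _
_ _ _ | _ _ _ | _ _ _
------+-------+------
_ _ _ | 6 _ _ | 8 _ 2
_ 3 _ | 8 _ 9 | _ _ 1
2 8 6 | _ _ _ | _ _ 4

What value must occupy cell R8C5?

2

Cell R8C5 itself could take any of {2, 4, 5, 7} by direct elimination.
Consider where 2 can go in row 8.
R8C1 is out (column 1 already has a 2).
R8C3 is out (box 7 already has a 2).
R8C7 is out (box 9 already has a 2).
R8C8 is out (column 8 already has a 2).
So the only cell in row 8 that can hold 2 is R8C5.
Therefore R8C5 = 2.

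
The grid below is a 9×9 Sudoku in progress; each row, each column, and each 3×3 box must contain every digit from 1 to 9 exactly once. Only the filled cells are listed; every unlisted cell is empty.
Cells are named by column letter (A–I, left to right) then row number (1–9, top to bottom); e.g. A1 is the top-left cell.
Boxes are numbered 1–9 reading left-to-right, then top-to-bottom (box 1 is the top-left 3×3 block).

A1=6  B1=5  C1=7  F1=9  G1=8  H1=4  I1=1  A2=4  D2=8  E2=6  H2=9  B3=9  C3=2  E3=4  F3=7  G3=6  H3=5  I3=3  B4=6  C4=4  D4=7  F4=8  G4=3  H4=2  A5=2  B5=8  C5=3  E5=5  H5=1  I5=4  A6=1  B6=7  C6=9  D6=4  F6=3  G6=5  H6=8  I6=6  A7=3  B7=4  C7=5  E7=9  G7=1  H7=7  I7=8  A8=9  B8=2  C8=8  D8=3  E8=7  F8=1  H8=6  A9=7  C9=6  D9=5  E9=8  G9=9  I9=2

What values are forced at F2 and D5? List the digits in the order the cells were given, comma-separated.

5,9

For F2:
  Consider where 5 can go in box 2.
  D1 is out (row 1 already has a 5).
  E1 is out (row 1 already has a 5).
  D3 is out (row 3 already has a 5).
  So the only cell in box 2 that can hold 5 is F2.
  So F2 = 5.
For D5:
  Consider where 9 can go in row 5.
  F5 is out (column F already has a 9).
  G5 is out (column G already has a 9).
  So the only cell in row 5 that can hold 9 is D5.
  So D5 = 9.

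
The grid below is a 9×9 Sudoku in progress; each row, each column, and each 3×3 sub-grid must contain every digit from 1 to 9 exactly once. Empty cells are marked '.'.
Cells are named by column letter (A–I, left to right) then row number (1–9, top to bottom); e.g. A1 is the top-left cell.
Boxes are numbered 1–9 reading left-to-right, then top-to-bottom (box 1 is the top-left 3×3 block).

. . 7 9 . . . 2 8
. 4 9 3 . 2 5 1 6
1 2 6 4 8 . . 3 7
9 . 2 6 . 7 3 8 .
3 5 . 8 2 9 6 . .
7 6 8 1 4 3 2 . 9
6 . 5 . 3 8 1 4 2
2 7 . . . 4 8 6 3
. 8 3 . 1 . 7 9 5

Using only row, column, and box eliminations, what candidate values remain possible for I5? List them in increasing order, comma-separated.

1,4

Row 5 already contains {2, 3, 5, 6, 8, 9}.
Column I already contains {2, 3, 5, 6, 7, 8, 9}.
Its 3×3 block (box 6) already contains {2, 3, 6, 8, 9}.
Removing those from 1–9 leaves {1, 4} as the candidates for I5.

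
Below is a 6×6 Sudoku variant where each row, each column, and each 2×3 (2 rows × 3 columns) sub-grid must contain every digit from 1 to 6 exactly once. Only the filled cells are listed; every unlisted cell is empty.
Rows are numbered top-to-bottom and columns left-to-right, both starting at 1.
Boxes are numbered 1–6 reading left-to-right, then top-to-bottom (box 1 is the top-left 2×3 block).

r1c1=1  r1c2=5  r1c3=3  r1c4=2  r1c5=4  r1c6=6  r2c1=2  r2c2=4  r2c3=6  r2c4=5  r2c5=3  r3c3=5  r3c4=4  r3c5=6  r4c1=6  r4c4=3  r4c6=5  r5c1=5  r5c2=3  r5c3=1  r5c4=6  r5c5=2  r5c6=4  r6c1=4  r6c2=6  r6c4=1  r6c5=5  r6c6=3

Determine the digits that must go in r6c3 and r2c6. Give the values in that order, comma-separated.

2,1

For r6c3:
  Row 6 already contains {1, 3, 4, 5, 6}.
  Column 3 already contains {1, 3, 5, 6}.
  Its 2×3 block (box 5) already contains {1, 3, 4, 5, 6}.
  The only value from 1–6 not eliminated is 2, so r6c3 = 2.
For r2c6:
  Row 2 already contains {2, 3, 4, 5, 6}.
  Column 6 already contains {3, 4, 5, 6}.
  Its 2×3 block (box 2) already contains {2, 3, 4, 5, 6}.
  The only value from 1–6 not eliminated is 1, so r2c6 = 1.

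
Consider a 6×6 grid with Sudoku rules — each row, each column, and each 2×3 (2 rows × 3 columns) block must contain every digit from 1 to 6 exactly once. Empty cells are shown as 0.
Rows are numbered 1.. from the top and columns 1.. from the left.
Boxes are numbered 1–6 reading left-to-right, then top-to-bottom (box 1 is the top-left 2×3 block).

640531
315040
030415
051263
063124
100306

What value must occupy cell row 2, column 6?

Row 2 already contains {1, 3, 4, 5}.
Column 6 already contains {1, 3, 4, 5, 6}.
Its 2×3 block (box 2) already contains {1, 3, 4, 5}.
The only value from 1–6 not eliminated is 2, so row 2, column 6 = 2.

2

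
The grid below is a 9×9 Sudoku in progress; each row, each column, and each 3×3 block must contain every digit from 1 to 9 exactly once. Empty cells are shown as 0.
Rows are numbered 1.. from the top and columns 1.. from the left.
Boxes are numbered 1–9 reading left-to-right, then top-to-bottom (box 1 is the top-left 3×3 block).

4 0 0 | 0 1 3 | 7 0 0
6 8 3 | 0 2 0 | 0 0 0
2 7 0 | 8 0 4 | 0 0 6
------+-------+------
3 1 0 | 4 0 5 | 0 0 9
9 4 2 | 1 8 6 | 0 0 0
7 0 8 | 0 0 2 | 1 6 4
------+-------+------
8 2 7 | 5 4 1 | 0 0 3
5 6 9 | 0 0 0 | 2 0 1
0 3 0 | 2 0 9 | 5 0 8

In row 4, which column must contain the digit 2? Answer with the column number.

8

Consider where 2 can go in row 4.
row 4, column 3 is out (column 3 already has a 2).
row 4, column 5 is out (column 5 already has a 2).
row 4, column 7 is out (column 7 already has a 2).
So the only cell in row 4 that can hold 2 is row 4, column 8.
That is column 8.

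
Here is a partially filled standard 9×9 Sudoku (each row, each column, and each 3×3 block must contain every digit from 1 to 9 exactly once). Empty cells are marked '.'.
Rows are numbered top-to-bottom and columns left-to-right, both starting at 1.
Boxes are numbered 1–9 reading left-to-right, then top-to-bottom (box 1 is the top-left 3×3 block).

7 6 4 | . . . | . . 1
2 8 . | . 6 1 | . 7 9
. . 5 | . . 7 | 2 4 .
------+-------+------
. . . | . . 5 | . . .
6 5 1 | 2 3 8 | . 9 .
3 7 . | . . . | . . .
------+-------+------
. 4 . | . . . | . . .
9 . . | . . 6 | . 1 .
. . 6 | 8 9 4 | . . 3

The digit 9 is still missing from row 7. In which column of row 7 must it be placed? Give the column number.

7

Consider where 9 can go in row 7.
r7c1 is out (column 1 already has a 9). r7c3 is out (box 7 already has a 9). r7c4 is out (box 8 already has a 9). r7c5 is out (column 5 already has a 9). The remaining empty cells in row 7 are similarly blocked.
So the only cell in row 7 that can hold 9 is r7c7.
That is column 7.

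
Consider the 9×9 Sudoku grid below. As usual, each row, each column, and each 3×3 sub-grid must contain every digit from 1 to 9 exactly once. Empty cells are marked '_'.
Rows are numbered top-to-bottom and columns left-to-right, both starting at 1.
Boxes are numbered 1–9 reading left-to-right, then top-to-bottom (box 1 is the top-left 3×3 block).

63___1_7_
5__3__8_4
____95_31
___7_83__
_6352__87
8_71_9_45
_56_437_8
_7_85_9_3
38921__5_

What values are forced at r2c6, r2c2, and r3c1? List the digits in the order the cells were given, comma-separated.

2,9,7

For r2c6:
  Consider where 2 can go in column 6.
  r5c6 is out (row 5 already has a 2).
  r8c6 is out (box 8 already has a 2).
  r9c6 is out (row 9 already has a 2).
  So the only cell in column 6 that can hold 2 is r2c6.
  So r2c6 = 2.
For r2c2:
  Consider where 9 can go in box 1.
  r1c3 is out (column 3 already has a 9).
  r2c3 is out (column 3 already has a 9).
  r3c1 is out (row 3 already has a 9).
  r3c2 is out (row 3 already has a 9).
  r3c3 is out (row 3 already has a 9).
  So the only cell in box 1 that can hold 9 is r2c2.
  So r2c2 = 9.
For r3c1:
  Consider where 7 can go in box 1.
  r1c3 is out (row 1 already has a 7).
  r2c2 is out (column 2 already has a 7).
  r2c3 is out (column 3 already has a 7).
  r3c2 is out (column 2 already has a 7).
  r3c3 is out (column 3 already has a 7).
  So the only cell in box 1 that can hold 7 is r3c1.
  So r3c1 = 7.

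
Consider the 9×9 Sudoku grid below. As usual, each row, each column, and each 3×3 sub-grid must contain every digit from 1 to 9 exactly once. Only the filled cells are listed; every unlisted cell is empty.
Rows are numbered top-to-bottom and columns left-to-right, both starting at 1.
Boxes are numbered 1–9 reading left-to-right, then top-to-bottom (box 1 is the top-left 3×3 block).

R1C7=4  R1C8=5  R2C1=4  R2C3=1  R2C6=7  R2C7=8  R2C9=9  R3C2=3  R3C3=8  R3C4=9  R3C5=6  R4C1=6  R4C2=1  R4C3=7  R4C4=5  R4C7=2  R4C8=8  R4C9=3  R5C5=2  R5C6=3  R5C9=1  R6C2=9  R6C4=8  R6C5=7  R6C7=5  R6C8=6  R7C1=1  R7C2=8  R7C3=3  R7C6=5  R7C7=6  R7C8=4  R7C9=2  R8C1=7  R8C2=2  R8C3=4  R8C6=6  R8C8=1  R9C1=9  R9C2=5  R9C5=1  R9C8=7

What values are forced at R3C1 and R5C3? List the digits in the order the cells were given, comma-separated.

For R3C1:
  Consider where 5 can go in row 3.
  R3C6 is out (column 6 already has a 5).
  R3C7 is out (column 7 already has a 5).
  R3C8 is out (column 8 already has a 5).
  R3C9 is out (box 3 already has a 5).
  So the only cell in row 3 that can hold 5 is R3C1.
  So R3C1 = 5.
For R5C3:
  Row 5 already contains {1, 2, 3}.
  Column 3 already contains {1, 3, 4, 7, 8}.
  Its 3×3 block (box 4) already contains {1, 6, 7, 9}.
  The only value from 1–9 not eliminated is 5, so R5C3 = 5.

5,5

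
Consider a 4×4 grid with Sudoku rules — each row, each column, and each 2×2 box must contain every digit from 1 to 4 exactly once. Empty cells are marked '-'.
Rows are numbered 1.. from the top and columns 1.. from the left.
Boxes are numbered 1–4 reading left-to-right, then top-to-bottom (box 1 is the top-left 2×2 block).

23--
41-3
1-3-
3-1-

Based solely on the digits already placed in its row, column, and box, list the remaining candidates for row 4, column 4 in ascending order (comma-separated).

Row 4 already contains {1, 3}.
Column 4 already contains {3}.
Its 2×2 block (box 4) already contains {1, 3}.
Removing those from 1–4 leaves {2, 4} as the candidates for row 4, column 4.

2,4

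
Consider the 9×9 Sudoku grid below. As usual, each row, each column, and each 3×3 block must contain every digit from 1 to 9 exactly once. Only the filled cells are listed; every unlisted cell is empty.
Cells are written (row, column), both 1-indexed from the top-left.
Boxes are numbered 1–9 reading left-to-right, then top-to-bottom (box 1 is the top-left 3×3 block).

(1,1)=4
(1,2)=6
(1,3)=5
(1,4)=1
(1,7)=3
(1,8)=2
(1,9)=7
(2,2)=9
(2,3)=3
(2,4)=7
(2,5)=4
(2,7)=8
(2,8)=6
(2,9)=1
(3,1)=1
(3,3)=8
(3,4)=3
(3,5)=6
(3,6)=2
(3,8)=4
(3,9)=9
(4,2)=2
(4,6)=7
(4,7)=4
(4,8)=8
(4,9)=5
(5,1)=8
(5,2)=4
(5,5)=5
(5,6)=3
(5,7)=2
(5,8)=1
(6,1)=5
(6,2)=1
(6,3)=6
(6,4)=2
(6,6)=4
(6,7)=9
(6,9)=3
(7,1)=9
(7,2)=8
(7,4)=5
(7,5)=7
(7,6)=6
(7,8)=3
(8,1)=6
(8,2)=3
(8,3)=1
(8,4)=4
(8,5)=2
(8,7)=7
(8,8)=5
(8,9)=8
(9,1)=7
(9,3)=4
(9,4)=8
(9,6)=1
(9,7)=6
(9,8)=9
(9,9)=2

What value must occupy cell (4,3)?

Row 4 already contains {2, 4, 5, 7, 8}.
Column 3 already contains {1, 3, 4, 5, 6, 8}.
Its 3×3 block (box 4) already contains {1, 2, 4, 5, 6, 8}.
The only value from 1–9 not eliminated is 9, so (4,3) = 9.

9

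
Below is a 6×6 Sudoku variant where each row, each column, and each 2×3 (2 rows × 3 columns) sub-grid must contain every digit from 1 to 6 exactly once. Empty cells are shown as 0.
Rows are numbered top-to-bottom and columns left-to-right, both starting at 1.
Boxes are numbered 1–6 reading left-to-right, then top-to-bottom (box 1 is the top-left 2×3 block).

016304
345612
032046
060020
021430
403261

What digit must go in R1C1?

2

Row 1 already contains {1, 3, 4, 6}.
Column 1 already contains {3, 4}.
Its 2×3 block (box 1) already contains {1, 3, 4, 5, 6}.
The only value from 1–6 not eliminated is 2, so R1C1 = 2.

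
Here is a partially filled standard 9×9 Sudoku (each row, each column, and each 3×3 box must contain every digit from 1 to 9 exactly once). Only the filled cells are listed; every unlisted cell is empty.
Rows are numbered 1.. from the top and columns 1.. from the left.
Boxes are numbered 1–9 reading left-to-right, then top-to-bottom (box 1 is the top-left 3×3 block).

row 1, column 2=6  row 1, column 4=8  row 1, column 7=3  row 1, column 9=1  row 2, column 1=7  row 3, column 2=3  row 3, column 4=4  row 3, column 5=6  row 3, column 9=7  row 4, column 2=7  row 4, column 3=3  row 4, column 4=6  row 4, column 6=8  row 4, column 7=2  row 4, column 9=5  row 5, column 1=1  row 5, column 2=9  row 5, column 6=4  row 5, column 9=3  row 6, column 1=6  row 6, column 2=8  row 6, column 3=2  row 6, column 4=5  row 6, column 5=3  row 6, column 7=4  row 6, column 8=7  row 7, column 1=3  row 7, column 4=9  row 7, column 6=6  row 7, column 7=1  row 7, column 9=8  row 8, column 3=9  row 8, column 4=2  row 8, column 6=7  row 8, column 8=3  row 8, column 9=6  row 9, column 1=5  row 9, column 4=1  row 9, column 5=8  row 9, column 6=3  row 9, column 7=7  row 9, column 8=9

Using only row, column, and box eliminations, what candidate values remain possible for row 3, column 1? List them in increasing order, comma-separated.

2,8,9

Row 3 already contains {3, 4, 6, 7}.
Column 1 already contains {1, 3, 5, 6, 7}.
Its 3×3 block (box 1) already contains {3, 6, 7}.
Removing those from 1–9 leaves {2, 8, 9} as the candidates for row 3, column 1.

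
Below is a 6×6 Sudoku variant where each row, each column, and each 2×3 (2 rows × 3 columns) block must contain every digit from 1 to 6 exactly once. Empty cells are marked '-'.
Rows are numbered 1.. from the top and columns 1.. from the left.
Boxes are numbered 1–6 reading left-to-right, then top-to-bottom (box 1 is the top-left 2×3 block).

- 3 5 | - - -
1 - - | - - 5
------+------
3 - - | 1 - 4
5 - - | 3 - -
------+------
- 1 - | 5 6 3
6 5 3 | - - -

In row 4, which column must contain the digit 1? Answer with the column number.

3

Consider where 1 can go in row 4.
row 4, column 2 is out (column 2 already has a 1).
row 4, column 5 is out (box 4 already has a 1).
row 4, column 6 is out (box 4 already has a 1).
So the only cell in row 4 that can hold 1 is row 4, column 3.
That is column 3.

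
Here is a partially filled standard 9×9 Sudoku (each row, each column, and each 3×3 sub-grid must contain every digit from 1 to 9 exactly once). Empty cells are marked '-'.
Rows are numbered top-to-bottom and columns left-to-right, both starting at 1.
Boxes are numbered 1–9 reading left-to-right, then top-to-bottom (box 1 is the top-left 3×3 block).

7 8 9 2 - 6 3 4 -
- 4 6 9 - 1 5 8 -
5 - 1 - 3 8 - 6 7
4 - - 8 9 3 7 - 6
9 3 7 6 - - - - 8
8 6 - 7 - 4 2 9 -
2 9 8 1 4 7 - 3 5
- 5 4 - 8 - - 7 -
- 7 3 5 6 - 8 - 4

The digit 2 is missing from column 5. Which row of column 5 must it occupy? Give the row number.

Consider where 2 can go in column 5.
R1C5 is out (row 1 already has a 2).
R2C5 is out (box 2 already has a 2).
R6C5 is out (row 6 already has a 2).
So the only cell in column 5 that can hold 2 is R5C5.
That is row 5.

5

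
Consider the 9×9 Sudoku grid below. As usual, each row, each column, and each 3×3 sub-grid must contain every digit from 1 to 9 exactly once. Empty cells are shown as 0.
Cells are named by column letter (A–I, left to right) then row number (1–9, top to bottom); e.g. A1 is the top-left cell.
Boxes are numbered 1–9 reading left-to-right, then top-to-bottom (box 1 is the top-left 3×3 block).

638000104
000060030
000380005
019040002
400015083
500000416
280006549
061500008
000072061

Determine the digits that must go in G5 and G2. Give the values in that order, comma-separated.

9,8

For G5:
  Consider where 9 can go in box 6.
  G4 is out (row 4 already has a 9).
  H4 is out (row 4 already has a 9).
  So the only cell in box 6 that can hold 9 is G5.
  So G5 = 9.
For G2:
  Consider where 8 can go in row 2.
  A2 is out (box 1 already has a 8). B2 is out (column B already has a 8). C2 is out (column C already has a 8). D2 is out (box 2 already has a 8). The remaining empty cells in row 2 are similarly blocked.
  So the only cell in row 2 that can hold 8 is G2.
  So G2 = 8.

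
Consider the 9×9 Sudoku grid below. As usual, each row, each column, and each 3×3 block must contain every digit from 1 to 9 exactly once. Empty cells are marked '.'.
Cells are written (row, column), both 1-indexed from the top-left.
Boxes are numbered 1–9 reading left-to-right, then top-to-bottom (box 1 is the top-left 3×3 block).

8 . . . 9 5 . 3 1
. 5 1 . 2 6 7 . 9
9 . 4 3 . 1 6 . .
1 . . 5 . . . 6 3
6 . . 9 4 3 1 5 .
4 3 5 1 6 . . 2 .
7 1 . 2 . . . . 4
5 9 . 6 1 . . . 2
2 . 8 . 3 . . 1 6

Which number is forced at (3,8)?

8

Row 3 already contains {1, 3, 4, 6, 9}.
Column 8 already contains {1, 2, 3, 5, 6}.
Its 3×3 block (box 3) already contains {1, 3, 6, 7, 9}.
The only value from 1–9 not eliminated is 8, so (3,8) = 8.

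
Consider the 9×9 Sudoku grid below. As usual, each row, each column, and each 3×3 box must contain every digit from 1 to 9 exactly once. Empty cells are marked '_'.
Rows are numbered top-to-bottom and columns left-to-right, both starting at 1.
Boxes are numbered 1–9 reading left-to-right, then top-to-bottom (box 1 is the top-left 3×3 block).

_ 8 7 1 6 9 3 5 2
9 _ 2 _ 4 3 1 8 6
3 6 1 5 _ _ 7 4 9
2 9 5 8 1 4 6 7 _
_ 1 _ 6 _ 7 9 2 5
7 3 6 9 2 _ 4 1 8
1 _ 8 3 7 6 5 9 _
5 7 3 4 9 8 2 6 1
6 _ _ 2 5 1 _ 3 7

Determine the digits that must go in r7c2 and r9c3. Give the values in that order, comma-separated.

2,9

For r7c2:
  Consider where 2 can go in column 2.
  r2c2 is out (row 2 already has a 2).
  r9c2 is out (row 9 already has a 2).
  So the only cell in column 2 that can hold 2 is r7c2.
  So r7c2 = 2.
For r9c3:
  Consider where 9 can go in row 9.
  r9c2 is out (column 2 already has a 9).
  r9c7 is out (column 7 already has a 9).
  So the only cell in row 9 that can hold 9 is r9c3.
  So r9c3 = 9.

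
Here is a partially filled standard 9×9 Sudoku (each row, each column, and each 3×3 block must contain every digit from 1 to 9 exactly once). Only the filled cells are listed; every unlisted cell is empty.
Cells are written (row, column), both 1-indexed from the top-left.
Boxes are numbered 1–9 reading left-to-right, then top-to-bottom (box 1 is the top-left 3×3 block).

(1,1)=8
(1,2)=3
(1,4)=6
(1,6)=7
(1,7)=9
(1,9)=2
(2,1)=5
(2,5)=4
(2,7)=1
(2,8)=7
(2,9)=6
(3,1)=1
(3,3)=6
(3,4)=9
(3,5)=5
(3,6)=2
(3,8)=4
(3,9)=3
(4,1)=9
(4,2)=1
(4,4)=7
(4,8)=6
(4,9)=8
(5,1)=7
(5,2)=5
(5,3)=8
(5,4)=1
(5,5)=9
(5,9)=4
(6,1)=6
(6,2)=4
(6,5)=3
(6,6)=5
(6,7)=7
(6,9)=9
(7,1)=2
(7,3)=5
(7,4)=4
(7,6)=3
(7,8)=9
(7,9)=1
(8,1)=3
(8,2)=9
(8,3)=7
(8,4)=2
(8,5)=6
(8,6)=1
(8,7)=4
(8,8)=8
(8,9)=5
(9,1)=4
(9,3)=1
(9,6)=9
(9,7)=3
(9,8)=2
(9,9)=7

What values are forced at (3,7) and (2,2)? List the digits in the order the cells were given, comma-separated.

For (3,7):
  Row 3 already contains {1, 2, 3, 4, 5, 6, 9}.
  Column 7 already contains {1, 3, 4, 7, 9}.
  Its 3×3 block (box 3) already contains {1, 2, 3, 4, 6, 7, 9}.
  The only value from 1–9 not eliminated is 8, so (3,7) = 8.
For (2,2):
  Row 2 already contains {1, 4, 5, 6, 7}.
  Column 2 already contains {1, 3, 4, 5, 9}.
  Its 3×3 block (box 1) already contains {1, 3, 5, 6, 8}.
  The only value from 1–9 not eliminated is 2, so (2,2) = 2.

8,2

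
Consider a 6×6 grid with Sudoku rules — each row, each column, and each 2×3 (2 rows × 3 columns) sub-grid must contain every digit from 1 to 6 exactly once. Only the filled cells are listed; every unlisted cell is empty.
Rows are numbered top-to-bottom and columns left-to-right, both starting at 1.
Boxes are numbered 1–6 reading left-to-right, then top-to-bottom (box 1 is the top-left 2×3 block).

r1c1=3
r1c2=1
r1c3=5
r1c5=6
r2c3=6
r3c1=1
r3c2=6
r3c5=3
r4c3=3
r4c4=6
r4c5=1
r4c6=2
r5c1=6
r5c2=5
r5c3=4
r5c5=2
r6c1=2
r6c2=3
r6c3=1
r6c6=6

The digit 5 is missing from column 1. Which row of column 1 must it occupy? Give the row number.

4

Consider where 5 can go in column 1.
r2c1 is out (box 1 already has a 5).
So the only cell in column 1 that can hold 5 is r4c1.
That is row 4.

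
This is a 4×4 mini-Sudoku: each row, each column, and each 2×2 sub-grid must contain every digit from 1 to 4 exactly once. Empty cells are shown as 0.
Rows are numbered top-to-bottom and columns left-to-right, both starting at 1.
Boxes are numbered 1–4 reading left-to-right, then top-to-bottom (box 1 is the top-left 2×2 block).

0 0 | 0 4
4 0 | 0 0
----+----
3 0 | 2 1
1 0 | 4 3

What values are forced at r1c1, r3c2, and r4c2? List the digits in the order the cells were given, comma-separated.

2,4,2

For r1c1:
  Row 1 already contains {4}.
  Column 1 already contains {1, 3, 4}.
  Its 2×2 block (box 1) already contains {4}.
  The only value from 1–4 not eliminated is 2, so r1c1 = 2.
For r3c2:
  Row 3 already contains {1, 2, 3}.
  Column 2 already contains {}.
  Its 2×2 block (box 3) already contains {1, 3}.
  The only value from 1–4 not eliminated is 4, so r3c2 = 4.
For r4c2:
  Row 4 already contains {1, 3, 4}.
  Column 2 already contains {}.
  Its 2×2 block (box 3) already contains {1, 3}.
  The only value from 1–4 not eliminated is 2, so r4c2 = 2.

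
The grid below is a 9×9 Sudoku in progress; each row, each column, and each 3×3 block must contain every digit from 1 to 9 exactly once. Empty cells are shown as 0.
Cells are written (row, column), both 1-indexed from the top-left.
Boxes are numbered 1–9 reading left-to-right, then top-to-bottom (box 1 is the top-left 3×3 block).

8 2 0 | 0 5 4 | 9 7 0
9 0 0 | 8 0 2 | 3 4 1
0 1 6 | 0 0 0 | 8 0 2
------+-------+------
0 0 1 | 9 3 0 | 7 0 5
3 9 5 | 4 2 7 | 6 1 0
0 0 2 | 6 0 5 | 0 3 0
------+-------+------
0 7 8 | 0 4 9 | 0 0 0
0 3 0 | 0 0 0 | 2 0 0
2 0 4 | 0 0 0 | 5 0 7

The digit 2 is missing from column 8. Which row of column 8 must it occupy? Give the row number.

Consider where 2 can go in column 8.
(3,8) is out (row 3 already has a 2).
(7,8) is out (box 9 already has a 2).
(8,8) is out (row 8 already has a 2).
(9,8) is out (row 9 already has a 2).
So the only cell in column 8 that can hold 2 is (4,8).
That is row 4.

4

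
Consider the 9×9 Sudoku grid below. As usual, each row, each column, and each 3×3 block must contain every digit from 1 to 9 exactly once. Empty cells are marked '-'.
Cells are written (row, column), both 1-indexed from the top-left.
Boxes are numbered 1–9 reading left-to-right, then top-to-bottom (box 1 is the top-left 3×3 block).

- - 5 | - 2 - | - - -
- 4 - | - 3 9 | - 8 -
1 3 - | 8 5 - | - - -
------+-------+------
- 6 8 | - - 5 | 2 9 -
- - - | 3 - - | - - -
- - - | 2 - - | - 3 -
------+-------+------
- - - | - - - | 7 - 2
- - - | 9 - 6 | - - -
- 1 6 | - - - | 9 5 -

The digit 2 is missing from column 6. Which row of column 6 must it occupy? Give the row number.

9

Consider where 2 can go in column 6.
(1,6) is out (row 1 already has a 2).
(3,6) is out (box 2 already has a 2).
(5,6) is out (box 5 already has a 2).
(6,6) is out (row 6 already has a 2).
(7,6) is out (row 7 already has a 2).
So the only cell in column 6 that can hold 2 is (9,6).
That is row 9.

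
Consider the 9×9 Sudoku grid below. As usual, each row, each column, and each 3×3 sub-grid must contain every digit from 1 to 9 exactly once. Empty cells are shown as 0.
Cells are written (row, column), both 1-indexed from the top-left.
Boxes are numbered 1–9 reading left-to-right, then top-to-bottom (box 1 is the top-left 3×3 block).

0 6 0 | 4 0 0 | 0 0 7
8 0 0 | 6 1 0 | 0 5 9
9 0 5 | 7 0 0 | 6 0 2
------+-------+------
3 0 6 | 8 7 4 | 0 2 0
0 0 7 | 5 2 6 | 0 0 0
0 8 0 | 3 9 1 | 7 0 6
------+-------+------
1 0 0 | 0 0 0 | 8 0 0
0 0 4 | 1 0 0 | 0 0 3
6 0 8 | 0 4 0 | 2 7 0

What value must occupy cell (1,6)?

Cell (1,6) itself could take any of {2, 3, 5, 8, 9} by direct elimination.
Consider where 9 can go in row 1.
(1,1) is out (column 1 already has a 9).
(1,3) is out (box 1 already has a 9).
(1,5) is out (column 5 already has a 9).
(1,7) is out (box 3 already has a 9).
(1,8) is out (box 3 already has a 9).
So the only cell in row 1 that can hold 9 is (1,6).
Therefore (1,6) = 9.

9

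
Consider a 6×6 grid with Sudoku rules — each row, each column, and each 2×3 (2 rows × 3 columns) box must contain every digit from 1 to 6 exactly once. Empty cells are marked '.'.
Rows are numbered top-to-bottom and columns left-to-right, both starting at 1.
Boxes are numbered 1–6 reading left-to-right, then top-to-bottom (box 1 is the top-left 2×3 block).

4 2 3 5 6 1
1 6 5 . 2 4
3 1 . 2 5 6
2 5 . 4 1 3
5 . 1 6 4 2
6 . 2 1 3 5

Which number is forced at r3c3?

Row 3 already contains {1, 2, 3, 5, 6}.
Column 3 already contains {1, 2, 3, 5}.
Its 2×3 block (box 3) already contains {1, 2, 3, 5}.
The only value from 1–6 not eliminated is 4, so r3c3 = 4.

4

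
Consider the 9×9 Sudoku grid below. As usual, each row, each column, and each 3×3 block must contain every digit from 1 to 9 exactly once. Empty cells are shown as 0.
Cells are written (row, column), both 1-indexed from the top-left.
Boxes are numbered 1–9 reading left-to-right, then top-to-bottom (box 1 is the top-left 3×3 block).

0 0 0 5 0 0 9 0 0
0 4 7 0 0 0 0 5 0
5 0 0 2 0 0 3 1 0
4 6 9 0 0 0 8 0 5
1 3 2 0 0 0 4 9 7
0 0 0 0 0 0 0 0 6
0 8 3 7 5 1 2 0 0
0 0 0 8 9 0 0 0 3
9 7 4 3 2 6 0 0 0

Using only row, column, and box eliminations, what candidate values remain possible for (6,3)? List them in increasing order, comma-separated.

5,8

Row 6 already contains {6}.
Column 3 already contains {2, 3, 4, 7, 9}.
Its 3×3 block (box 4) already contains {1, 2, 3, 4, 6, 9}.
Removing those from 1–9 leaves {5, 8} as the candidates for (6,3).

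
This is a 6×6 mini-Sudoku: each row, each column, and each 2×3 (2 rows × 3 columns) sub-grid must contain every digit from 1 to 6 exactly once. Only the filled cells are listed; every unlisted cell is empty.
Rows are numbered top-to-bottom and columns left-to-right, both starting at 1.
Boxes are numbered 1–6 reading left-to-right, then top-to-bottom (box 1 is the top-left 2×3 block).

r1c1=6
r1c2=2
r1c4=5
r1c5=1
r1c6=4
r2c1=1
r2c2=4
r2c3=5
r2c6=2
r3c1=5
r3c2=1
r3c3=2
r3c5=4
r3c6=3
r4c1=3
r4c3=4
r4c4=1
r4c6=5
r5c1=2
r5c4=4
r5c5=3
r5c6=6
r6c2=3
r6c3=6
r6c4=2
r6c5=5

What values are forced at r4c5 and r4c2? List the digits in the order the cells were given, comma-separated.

For r4c5:
  Consider where 2 can go in row 4.
  r4c2 is out (column 2 already has a 2).
  So the only cell in row 4 that can hold 2 is r4c5.
  So r4c5 = 2.
For r4c2:
  Row 4 already contains {1, 3, 4, 5}.
  Column 2 already contains {1, 2, 3, 4}.
  Its 2×3 block (box 3) already contains {1, 2, 3, 4, 5}.
  The only value from 1–6 not eliminated is 6, so r4c2 = 6.

2,6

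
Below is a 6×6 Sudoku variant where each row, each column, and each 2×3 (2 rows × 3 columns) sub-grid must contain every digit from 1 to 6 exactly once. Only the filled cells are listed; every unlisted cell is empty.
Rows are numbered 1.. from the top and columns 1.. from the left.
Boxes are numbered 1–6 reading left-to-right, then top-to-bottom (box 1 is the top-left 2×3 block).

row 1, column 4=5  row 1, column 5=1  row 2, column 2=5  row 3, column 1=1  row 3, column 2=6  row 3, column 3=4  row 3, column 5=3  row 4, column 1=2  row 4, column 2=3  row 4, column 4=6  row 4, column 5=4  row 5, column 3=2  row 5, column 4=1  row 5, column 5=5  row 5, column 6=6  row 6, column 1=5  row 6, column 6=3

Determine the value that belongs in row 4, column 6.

Cell row 4, column 6 itself could take any of {1, 5} by direct elimination.
Consider where 1 can go in row 4.
row 4, column 3 is out (box 3 already has a 1).
So the only cell in row 4 that can hold 1 is row 4, column 6.
Therefore row 4, column 6 = 1.

1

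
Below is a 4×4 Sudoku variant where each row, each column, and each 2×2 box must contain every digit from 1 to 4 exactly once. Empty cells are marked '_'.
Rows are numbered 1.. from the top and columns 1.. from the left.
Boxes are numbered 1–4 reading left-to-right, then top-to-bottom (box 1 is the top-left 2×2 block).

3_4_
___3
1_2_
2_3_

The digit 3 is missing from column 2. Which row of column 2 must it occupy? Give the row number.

Consider where 3 can go in column 2.
row 1, column 2 is out (row 1 already has a 3).
row 2, column 2 is out (row 2 already has a 3).
row 4, column 2 is out (row 4 already has a 3).
So the only cell in column 2 that can hold 3 is row 3, column 2.
That is row 3.

3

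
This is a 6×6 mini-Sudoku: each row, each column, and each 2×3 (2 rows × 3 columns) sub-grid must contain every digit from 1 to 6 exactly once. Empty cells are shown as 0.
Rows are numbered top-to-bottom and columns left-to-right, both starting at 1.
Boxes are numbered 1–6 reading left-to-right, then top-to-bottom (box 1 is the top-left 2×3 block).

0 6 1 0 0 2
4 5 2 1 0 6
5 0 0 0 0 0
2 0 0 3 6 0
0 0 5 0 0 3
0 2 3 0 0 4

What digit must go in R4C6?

5

Cell R4C6 itself could take any of {1, 5} by direct elimination.
Consider where 5 can go in row 4.
R4C2 is out (column 2 already has a 5).
R4C3 is out (column 3 already has a 5).
So the only cell in row 4 that can hold 5 is R4C6.
Therefore R4C6 = 5.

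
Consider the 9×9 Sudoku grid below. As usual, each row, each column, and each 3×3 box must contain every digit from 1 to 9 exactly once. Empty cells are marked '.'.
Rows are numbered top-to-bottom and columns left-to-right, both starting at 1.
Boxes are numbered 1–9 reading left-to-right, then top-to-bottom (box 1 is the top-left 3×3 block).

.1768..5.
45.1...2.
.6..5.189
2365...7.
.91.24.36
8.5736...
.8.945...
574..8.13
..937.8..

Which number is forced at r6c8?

9

Cell r6c8 itself could take any of {4, 9} by direct elimination.
Consider where 9 can go in column 8.
r7c8 is out (row 7 already has a 9).
r9c8 is out (row 9 already has a 9).
So the only cell in column 8 that can hold 9 is r6c8.
Therefore r6c8 = 9.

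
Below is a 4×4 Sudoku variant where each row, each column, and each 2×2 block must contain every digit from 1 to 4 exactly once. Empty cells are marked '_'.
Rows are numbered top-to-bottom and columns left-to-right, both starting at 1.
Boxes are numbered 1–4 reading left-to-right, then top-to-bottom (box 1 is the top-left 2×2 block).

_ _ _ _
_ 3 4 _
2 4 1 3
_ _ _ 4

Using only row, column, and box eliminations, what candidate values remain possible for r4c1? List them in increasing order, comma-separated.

1,3

Row 4 already contains {4}.
Column 1 already contains {2}.
Its 2×2 block (box 3) already contains {2, 4}.
Removing those from 1–4 leaves {1, 3} as the candidates for r4c1.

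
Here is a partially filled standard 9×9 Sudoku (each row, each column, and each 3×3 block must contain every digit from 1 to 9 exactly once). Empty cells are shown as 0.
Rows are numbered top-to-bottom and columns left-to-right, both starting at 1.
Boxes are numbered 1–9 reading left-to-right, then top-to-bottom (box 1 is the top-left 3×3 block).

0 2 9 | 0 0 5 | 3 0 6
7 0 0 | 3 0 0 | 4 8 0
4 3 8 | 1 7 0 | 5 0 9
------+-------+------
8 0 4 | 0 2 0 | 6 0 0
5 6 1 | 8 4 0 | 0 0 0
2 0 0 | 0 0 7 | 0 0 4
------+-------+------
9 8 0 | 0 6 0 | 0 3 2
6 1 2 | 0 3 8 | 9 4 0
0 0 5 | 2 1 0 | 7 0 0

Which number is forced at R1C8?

7

Cell R1C8 itself could take any of {1, 7} by direct elimination.
Consider where 7 can go in row 1.
R1C1 is out (column 1 already has a 7).
R1C4 is out (box 2 already has a 7).
R1C5 is out (column 5 already has a 7).
So the only cell in row 1 that can hold 7 is R1C8.
Therefore R1C8 = 7.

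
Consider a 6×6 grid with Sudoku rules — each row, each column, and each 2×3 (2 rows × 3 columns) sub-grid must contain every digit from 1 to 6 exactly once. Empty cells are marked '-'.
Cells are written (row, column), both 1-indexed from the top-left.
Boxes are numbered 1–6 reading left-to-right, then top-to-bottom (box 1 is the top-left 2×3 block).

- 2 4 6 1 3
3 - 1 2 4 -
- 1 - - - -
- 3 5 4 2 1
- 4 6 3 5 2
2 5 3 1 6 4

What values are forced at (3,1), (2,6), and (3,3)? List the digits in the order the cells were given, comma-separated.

For (3,1):
  Consider where 4 can go in row 3.
  (3,3) is out (column 3 already has a 4).
  (3,4) is out (column 4 already has a 4).
  (3,5) is out (column 5 already has a 4).
  (3,6) is out (column 6 already has a 4).
  So the only cell in row 3 that can hold 4 is (3,1).
  So (3,1) = 4.
For (2,6):
  Row 2 already contains {1, 2, 3, 4}.
  Column 6 already contains {1, 2, 3, 4}.
  Its 2×3 block (box 2) already contains {1, 2, 3, 4, 6}.
  The only value from 1–6 not eliminated is 5, so (2,6) = 5.
For (3,3):
  Row 3 already contains {1}.
  Column 3 already contains {1, 3, 4, 5, 6}.
  Its 2×3 block (box 3) already contains {1, 3, 5}.
  The only value from 1–6 not eliminated is 2, so (3,3) = 2.

4,5,2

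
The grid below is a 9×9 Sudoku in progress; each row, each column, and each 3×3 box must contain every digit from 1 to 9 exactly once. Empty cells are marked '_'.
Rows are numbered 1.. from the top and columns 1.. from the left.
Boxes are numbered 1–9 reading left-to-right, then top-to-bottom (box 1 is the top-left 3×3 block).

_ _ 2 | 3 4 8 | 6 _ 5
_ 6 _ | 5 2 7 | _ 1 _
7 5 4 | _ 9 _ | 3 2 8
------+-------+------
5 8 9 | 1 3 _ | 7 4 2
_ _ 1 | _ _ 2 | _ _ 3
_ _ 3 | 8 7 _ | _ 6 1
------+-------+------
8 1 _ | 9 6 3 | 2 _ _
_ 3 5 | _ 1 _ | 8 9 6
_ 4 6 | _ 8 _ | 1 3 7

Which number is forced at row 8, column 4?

7

Cell row 8, column 4 itself could take any of {2, 4, 7} by direct elimination.
Consider where 7 can go in box 8.
row 8, column 6 is out (column 6 already has a 7).
row 9, column 4 is out (row 9 already has a 7).
row 9, column 6 is out (row 9 already has a 7).
So the only cell in box 8 that can hold 7 is row 8, column 4.
Therefore row 8, column 4 = 7.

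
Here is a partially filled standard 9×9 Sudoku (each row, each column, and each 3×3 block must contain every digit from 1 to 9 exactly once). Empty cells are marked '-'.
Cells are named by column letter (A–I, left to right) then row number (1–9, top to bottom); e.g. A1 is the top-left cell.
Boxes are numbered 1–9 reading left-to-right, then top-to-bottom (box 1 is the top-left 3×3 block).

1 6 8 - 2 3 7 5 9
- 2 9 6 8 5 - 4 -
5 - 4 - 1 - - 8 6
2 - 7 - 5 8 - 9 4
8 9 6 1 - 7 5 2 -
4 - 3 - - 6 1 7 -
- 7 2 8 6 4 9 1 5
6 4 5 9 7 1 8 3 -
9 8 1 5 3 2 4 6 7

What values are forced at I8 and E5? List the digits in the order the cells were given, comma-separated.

For I8:
  Row 8 already contains {1, 3, 4, 5, 6, 7, 8, 9}.
  Column I already contains {4, 5, 6, 7, 9}.
  Its 3×3 block (box 9) already contains {1, 3, 4, 5, 6, 7, 8, 9}.
  The only value from 1–9 not eliminated is 2, so I8 = 2.
For E5:
  Row 5 already contains {1, 2, 5, 6, 7, 8, 9}.
  Column E already contains {1, 2, 3, 5, 6, 7, 8}.
  Its 3×3 block (box 5) already contains {1, 5, 6, 7, 8}.
  The only value from 1–9 not eliminated is 4, so E5 = 4.

2,4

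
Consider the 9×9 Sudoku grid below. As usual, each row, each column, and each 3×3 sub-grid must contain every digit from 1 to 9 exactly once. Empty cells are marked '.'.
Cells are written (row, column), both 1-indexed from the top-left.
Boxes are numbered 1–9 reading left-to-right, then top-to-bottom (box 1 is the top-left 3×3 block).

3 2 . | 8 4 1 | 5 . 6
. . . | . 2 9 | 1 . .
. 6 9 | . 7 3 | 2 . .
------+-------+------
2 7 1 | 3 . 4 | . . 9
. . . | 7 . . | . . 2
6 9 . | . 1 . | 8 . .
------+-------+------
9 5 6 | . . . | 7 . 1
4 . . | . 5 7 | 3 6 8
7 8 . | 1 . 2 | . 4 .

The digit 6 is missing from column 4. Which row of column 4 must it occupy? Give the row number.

2

Consider where 6 can go in column 4.
(3,4) is out (row 3 already has a 6).
(6,4) is out (row 6 already has a 6).
(7,4) is out (row 7 already has a 6).
(8,4) is out (row 8 already has a 6).
So the only cell in column 4 that can hold 6 is (2,4).
That is row 2.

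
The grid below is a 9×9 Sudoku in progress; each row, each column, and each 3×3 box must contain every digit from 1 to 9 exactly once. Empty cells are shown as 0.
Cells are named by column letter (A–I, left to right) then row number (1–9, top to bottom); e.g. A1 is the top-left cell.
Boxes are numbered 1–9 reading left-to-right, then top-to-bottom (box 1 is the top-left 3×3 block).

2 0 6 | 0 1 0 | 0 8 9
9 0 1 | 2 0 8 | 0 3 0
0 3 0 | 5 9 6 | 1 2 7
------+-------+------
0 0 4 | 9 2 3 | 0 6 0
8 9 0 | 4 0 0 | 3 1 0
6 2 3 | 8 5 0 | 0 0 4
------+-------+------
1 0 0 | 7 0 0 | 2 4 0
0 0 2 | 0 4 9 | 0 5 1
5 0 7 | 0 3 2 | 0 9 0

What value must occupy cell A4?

7

Row 4 already contains {2, 3, 4, 6, 9}.
Column A already contains {1, 2, 5, 6, 8, 9}.
Its 3×3 block (box 4) already contains {2, 3, 4, 6, 8, 9}.
The only value from 1–9 not eliminated is 7, so A4 = 7.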